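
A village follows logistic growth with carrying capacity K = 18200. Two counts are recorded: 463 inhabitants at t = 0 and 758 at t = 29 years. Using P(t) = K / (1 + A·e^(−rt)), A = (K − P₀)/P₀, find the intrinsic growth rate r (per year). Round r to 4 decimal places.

A = (18200 − 463)/463 = 38.30886
758 = 18200/(1 + 38.30886·e^(−r·29)) → e^(−29r) = (24.01055 − 1)/38.30886 = 0.600659
r = −ln(0.600659)/29 = 0.50973/29

r ≈ 0.0176 per year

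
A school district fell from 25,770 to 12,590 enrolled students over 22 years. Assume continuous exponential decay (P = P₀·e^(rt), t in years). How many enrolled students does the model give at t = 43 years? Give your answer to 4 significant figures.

r = ln(12590/25770) / 22 ≈ -0.032559 per year
P(43) = 25770 · e^(-0.032559·43) = 25770 · 0.24658 ≈ 6354.44

≈ 6,354 enrolled students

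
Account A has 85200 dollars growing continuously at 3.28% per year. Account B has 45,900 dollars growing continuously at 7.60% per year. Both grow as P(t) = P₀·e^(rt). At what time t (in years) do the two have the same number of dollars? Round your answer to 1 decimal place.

85200·e^(0.0328t) = 45900·e^(0.076t)
85200/45900 = e^((0.076 − 0.0328)t) → ln(1.85621) = 0.0432·t
t = 0.61854 / 0.0432

t ≈ 14.3 years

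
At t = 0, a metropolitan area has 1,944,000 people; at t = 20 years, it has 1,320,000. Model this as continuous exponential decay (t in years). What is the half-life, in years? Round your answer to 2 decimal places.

r = ln(1320000/1944000) / 20 = ln(0.67901) / 20 ≈ -0.019356 per year
half-life = ln 2 / |r| = 0.69315 / 0.019356

half-life ≈ 35.81 years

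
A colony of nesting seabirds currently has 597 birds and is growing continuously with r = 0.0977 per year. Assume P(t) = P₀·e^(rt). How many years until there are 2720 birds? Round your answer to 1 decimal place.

t ≈ 15.5 years

2720 = 597 · e^(0.0977·t)
t = ln(2720/597) / 0.0977 = ln(4.55611) / 0.0977 = 1.51647 / 0.0977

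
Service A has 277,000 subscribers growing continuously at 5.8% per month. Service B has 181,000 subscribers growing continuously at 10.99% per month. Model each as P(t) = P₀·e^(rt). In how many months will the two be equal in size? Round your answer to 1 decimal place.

t ≈ 8.2 months

277000·e^(0.058t) = 181000·e^(0.1099t)
277000/181000 = e^((0.1099 − 0.058)t) → ln(1.53039) = 0.0519·t
t = 0.42552 / 0.0519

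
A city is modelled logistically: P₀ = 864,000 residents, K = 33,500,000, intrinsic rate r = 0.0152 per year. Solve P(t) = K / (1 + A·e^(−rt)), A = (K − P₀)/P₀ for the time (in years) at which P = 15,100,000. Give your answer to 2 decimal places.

A = (33500000 − 864000)/864000 = 37.77315
15100000 = 33500000/(1 + 37.77315·e^(−0.0152t)) → 1 + 37.77315·e^(−0.0152t) = 2.21854
e^(−0.0152t) = 0.03226 → t = ln(30.99862)/0.0152 = 3.43394/0.0152

t ≈ 225.92 years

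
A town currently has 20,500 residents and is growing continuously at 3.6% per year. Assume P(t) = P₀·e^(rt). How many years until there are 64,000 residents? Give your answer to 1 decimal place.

64000 = 20500 · e^(0.036·t)
t = ln(64000/20500) / 0.036 = ln(3.12195) / 0.036 = 1.13846 / 0.036

t ≈ 31.6 years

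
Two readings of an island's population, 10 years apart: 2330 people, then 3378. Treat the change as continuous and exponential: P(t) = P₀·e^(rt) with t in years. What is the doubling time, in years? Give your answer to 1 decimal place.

doubling time ≈ 18.7 years

r = ln(3378/2330) / 10 = ln(1.44979) / 10 ≈ 0.037142 per year
doubling time = ln 2 / |r| = 0.69315 / 0.037142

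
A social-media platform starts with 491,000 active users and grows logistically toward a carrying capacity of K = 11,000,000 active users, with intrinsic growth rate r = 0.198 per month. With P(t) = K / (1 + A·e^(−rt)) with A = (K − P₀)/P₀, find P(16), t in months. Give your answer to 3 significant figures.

A = (11000000 − 491000)/491000 = 21.40326
P(16) = 11000000 / (1 + 21.40326·e^(−0.198·16)) = 11000000 / (1 + 21.40326·0.042088)
= 11000000 / 1.90081 ≈ 5786995.34

≈ 5,790,000 active users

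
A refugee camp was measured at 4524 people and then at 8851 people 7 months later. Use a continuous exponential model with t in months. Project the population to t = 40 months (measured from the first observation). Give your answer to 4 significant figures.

≈ 209,400 people

r = ln(8851/4524) / 7 ≈ 0.095876 per month
P(40) = 4524 · e^(0.095876·40) = 4524 · 46.29578 ≈ 209442.1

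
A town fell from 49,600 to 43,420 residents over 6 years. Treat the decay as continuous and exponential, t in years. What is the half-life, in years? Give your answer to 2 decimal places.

half-life ≈ 31.25 years

r = ln(43420/49600) / 6 = ln(0.8754) / 6 ≈ -0.022178 per year
half-life = ln 2 / |r| = 0.69315 / 0.022178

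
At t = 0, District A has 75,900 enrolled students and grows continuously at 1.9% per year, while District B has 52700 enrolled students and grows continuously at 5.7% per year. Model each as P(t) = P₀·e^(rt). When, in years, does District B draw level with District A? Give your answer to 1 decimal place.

t ≈ 9.6 years

75900·e^(0.019t) = 52700·e^(0.057t)
75900/52700 = e^((0.057 − 0.019)t) → ln(1.44023) = 0.038·t
t = 0.3648 / 0.038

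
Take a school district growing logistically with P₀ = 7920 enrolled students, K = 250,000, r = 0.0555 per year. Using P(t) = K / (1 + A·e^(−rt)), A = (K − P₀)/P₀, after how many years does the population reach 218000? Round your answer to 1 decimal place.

A = (250000 − 7920)/7920 = 30.56566
218000 = 250000/(1 + 30.56566·e^(−0.0555t)) → 1 + 30.56566·e^(−0.0555t) = 1.14679
e^(−0.0555t) = 0.004802 → t = ln(208.22854)/0.0555 = 5.33864/0.0555

t ≈ 96.2 years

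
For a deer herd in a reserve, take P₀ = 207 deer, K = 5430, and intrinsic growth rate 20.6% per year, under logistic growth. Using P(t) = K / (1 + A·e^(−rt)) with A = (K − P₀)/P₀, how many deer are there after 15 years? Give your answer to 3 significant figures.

A = (5430 − 207)/207 = 25.23188
P(15) = 5430 / (1 + 25.23188·e^(−0.206·15)) = 5430 / (1 + 25.23188·0.045502)
= 5430 / 2.1481 ≈ 2527.82

≈ 2,530 deer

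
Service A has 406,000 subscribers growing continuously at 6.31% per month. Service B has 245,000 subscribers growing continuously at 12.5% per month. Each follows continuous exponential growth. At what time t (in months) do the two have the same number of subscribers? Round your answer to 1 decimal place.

406000·e^(0.0631t) = 245000·e^(0.125t)
406000/245000 = e^((0.125 − 0.0631)t) → ln(1.65714) = 0.0619·t
t = 0.50509 / 0.0619

t ≈ 8.2 months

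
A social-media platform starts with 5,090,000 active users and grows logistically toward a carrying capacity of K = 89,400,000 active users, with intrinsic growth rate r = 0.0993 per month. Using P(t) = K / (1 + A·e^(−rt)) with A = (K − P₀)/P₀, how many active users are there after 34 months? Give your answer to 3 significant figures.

A = (89400000 − 5090000)/5090000 = 16.56385
P(34) = 89400000 / (1 + 16.56385·e^(−0.0993·34)) = 89400000 / (1 + 16.56385·0.034177)
= 89400000 / 1.5661 ≈ 57084329.02

≈ 57,100,000 active users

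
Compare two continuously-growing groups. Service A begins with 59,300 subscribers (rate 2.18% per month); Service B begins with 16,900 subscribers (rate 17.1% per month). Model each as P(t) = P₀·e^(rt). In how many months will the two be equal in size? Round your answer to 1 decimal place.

59300·e^(0.0218t) = 16900·e^(0.171t)
59300/16900 = e^((0.171 − 0.0218)t) → ln(3.50888) = 0.1492·t
t = 1.2553 / 0.1492

t ≈ 8.4 months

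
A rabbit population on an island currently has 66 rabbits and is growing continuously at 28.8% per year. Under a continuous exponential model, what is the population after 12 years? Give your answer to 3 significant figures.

P(12) = 66 · e^(0.288·12) = 66 · e^(3.456)
= 66 · 31.68996 ≈ 2091.54

≈ 2,090 rabbits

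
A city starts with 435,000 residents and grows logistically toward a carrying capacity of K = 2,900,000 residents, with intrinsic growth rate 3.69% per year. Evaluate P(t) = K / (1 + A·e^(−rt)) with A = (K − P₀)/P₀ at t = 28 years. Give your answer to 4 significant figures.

≈ 961,400 residents

A = (2900000 − 435000)/435000 = 5.66667
P(28) = 2900000 / (1 + 5.66667·e^(−0.0369·28)) = 2900000 / (1 + 5.66667·0.355866)
= 2900000 / 3.01658 ≈ 961354.84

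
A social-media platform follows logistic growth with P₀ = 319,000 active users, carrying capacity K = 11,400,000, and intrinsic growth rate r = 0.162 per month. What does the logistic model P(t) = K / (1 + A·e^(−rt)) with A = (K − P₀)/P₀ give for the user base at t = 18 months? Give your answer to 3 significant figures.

≈ 3,960,000 active users

A = (11400000 − 319000)/319000 = 34.73668
P(18) = 11400000 / (1 + 34.73668·e^(−0.162·18)) = 11400000 / (1 + 34.73668·0.05415)
= 11400000 / 2.88099 ≈ 3956978.62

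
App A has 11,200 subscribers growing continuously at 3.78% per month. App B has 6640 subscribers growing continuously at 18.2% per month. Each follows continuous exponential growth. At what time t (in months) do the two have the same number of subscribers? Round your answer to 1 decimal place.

t ≈ 3.6 months

11200·e^(0.0378t) = 6640·e^(0.182t)
11200/6640 = e^((0.182 − 0.0378)t) → ln(1.68675) = 0.1442·t
t = 0.5228 / 0.1442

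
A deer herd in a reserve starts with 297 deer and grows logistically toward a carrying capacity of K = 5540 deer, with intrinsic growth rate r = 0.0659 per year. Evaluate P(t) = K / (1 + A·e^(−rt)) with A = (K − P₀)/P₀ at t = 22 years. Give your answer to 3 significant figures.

A = (5540 − 297)/297 = 17.6532
P(22) = 5540 / (1 + 17.6532·e^(−0.0659·22)) = 5540 / (1 + 17.6532·0.234617)
= 5540 / 5.14174 ≈ 1077.46

≈ 1,080 deer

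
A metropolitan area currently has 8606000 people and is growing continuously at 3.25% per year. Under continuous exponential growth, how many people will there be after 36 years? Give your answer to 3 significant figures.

P(36) = 8606000 · e^(0.0325·36) = 8606000 · e^(1.17)
= 8606000 · 3.22199 ≈ 27728468.65

≈ 27,700,000 people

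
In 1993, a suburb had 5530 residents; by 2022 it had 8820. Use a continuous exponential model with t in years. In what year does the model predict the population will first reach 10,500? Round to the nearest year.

year 2033

r = ln(8820/5530) / 29 = 0.46683/29 ≈ 0.016098 per year
t = ln(10500/5530) / r = 0.64119/0.016098 ≈ 39.83 years after 1993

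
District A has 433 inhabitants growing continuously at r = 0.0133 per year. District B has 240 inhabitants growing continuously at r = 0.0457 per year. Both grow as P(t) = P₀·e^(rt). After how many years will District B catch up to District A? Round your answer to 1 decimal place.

t ≈ 18.2 years

433·e^(0.0133t) = 240·e^(0.0457t)
433/240 = e^((0.0457 − 0.0133)t) → ln(1.80417) = 0.0324·t
t = 0.5901 / 0.0324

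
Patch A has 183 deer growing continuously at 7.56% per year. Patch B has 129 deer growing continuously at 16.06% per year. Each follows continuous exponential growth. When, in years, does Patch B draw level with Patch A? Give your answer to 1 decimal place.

t ≈ 4.1 years

183·e^(0.0756t) = 129·e^(0.1606t)
183/129 = e^((0.1606 − 0.0756)t) → ln(1.4186) = 0.085·t
t = 0.34967 / 0.085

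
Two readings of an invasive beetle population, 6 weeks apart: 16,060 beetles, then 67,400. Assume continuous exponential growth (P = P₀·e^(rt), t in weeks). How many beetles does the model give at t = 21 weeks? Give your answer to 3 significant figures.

≈ 2,430,000 beetles

r = ln(67400/16060) / 6 ≈ 0.239052 per week
P(21) = 16060 · e^(0.239052·21) = 16060 · 151.42593 ≈ 2431900.41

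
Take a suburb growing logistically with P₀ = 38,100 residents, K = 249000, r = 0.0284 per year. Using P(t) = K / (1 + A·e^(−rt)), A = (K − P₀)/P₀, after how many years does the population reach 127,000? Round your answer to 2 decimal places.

t ≈ 61.67 years

A = (249000 − 38100)/38100 = 5.53543
127000 = 249000/(1 + 5.53543·e^(−0.0284t)) → 1 + 5.53543·e^(−0.0284t) = 1.96063
e^(−0.0284t) = 0.173542 → t = ln(5.7623)/0.0284 = 1.75134/0.0284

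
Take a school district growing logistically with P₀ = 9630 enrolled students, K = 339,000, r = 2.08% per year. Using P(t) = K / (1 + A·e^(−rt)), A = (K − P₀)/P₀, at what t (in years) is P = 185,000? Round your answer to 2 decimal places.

A = (339000 − 9630)/9630 = 34.20249
185000 = 339000/(1 + 34.20249·e^(−0.0208t)) → 1 + 34.20249·e^(−0.0208t) = 1.83243
e^(−0.0208t) = 0.024338 → t = ln(41.08741)/0.0208 = 3.7157/0.0208

t ≈ 178.64 years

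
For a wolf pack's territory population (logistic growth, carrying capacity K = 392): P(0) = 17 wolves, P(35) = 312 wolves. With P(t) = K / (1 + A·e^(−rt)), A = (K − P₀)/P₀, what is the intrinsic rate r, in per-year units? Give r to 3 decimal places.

A = (392 − 17)/17 = 22.05882
312 = 392/(1 + 22.05882·e^(−r·35)) → e^(−35r) = (1.25641 − 1)/22.05882 = 0.011624
r = −ln(0.011624)/35 = 4.45469/35

r ≈ 0.127 per year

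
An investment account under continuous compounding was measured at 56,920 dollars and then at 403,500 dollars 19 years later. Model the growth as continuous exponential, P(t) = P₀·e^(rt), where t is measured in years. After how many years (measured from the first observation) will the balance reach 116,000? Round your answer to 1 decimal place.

r = ln(403500/56920) / 19 ≈ 0.103081 per year
t = ln(116000/56920) / r = 0.71194 / 0.103081 ≈ 6.907

t ≈ 6.9 years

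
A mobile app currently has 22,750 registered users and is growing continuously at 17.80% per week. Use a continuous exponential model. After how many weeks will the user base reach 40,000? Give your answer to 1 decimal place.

t ≈ 3.2 weeks

40000 = 22750 · e^(0.178·t)
t = ln(40000/22750) / 0.178 = ln(1.75824) / 0.178 = 0.56431 / 0.178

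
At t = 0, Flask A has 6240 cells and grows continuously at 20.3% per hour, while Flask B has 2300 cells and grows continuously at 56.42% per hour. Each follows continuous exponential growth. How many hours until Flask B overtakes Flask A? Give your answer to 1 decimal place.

t ≈ 2.8 hours

6240·e^(0.203t) = 2300·e^(0.5642t)
6240/2300 = e^((0.5642 − 0.203)t) → ln(2.71304) = 0.3612·t
t = 0.99807 / 0.3612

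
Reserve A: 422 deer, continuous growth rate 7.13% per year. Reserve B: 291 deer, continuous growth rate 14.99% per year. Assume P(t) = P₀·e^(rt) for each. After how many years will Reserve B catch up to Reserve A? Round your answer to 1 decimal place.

422·e^(0.0713t) = 291·e^(0.1499t)
422/291 = e^((0.1499 − 0.0713)t) → ln(1.45017) = 0.0786·t
t = 0.37168 / 0.0786

t ≈ 4.7 years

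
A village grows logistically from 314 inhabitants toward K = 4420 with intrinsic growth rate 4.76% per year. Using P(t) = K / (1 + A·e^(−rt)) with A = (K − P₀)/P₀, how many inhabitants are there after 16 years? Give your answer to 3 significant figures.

≈ 622 inhabitants

A = (4420 − 314)/314 = 13.07643
P(16) = 4420 / (1 + 13.07643·e^(−0.0476·16)) = 4420 / (1 + 13.07643·0.466919)
= 4420 / 7.10563 ≈ 622.04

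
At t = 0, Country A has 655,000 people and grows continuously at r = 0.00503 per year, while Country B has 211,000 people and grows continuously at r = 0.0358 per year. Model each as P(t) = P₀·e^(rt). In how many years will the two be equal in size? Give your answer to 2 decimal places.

655000·e^(0.00503t) = 211000·e^(0.0358t)
655000/211000 = e^((0.0358 − 0.00503)t) → ln(3.10427) = 0.03077·t
t = 1.13278 / 0.03077

t ≈ 36.81 years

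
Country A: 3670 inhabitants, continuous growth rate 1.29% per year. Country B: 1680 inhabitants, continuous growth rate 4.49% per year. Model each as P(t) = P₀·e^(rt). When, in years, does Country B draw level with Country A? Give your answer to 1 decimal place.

3670·e^(0.0129t) = 1680·e^(0.0449t)
3670/1680 = e^((0.0449 − 0.0129)t) → ln(2.18452) = 0.032·t
t = 0.7814 / 0.032

t ≈ 24.4 years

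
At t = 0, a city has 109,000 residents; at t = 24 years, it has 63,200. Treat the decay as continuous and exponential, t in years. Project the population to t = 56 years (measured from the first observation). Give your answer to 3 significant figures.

≈ 30,600 residents

r = ln(63200/109000) / 24 ≈ -0.02271 per year
P(56) = 109000 · e^(-0.02271·56) = 109000 · 0.28034 ≈ 30556.56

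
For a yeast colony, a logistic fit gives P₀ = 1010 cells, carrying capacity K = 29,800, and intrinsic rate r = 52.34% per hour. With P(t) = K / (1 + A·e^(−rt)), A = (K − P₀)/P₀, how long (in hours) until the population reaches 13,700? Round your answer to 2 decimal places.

A = (29800 − 1010)/1010 = 28.50495
13700 = 29800/(1 + 28.50495·e^(−0.5234t)) → 1 + 28.50495·e^(−0.5234t) = 2.17518
e^(−0.5234t) = 0.041227 → t = ln(24.25577)/0.5234 = 3.18865/0.5234

t ≈ 6.09 hours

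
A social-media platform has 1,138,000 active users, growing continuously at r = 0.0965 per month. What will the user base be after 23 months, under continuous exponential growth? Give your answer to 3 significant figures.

P(23) = 1138000 · e^(0.0965·23) = 1138000 · e^(2.2195)
= 1138000 · 9.20273 ≈ 10472704.86

≈ 10,500,000 active users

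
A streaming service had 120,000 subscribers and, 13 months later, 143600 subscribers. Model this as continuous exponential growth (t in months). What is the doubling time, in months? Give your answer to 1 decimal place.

doubling time ≈ 50.2 months

r = ln(143600/120000) / 13 = ln(1.19667) / 13 ≈ 0.013811 per month
doubling time = ln 2 / |r| = 0.69315 / 0.013811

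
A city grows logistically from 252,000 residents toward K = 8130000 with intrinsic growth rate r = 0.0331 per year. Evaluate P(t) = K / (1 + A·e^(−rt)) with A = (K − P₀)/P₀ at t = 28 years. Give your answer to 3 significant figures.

A = (8130000 − 252000)/252000 = 31.2619
P(28) = 8130000 / (1 + 31.2619·e^(−0.0331·28)) = 8130000 / (1 + 31.2619·0.395818)
= 8130000 / 13.37403 ≈ 607894.37

≈ 608,000 residents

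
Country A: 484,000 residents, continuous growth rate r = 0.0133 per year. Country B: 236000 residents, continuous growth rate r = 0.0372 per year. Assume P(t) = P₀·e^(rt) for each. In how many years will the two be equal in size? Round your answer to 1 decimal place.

484000·e^(0.0133t) = 236000·e^(0.0372t)
484000/236000 = e^((0.0372 − 0.0133)t) → ln(2.05085) = 0.0239·t
t = 0.71825 / 0.0239

t ≈ 30.1 years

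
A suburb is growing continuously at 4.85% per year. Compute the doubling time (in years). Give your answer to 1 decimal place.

doubling time ≈ 14.3 years

doubling time = ln(2) / |r| = 0.69315 / 0.0485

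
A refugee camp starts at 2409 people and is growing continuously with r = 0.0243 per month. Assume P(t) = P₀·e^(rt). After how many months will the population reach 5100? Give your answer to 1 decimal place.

t ≈ 30.9 months

5100 = 2409 · e^(0.0243·t)
t = ln(5100/2409) / 0.0243 = ln(2.11706) / 0.0243 = 0.75003 / 0.0243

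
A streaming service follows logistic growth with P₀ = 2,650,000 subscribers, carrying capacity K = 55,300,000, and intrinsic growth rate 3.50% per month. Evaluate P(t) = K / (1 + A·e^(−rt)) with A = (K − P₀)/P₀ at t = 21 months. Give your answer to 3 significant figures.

≈ 5,250,000 subscribers

A = (55300000 − 2650000)/2650000 = 19.86792
P(21) = 55300000 / (1 + 19.86792·e^(−0.035·21)) = 55300000 / (1 + 19.86792·0.479505)
= 55300000 / 10.52678 ≈ 5253269.19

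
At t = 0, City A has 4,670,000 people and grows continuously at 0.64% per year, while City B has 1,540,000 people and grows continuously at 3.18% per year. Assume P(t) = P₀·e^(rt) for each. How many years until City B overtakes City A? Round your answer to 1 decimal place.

4670000·e^(0.0064t) = 1540000·e^(0.0318t)
4670000/1540000 = e^((0.0318 − 0.0064)t) → ln(3.03247) = 0.0254·t
t = 1.10938 / 0.0254

t ≈ 43.7 years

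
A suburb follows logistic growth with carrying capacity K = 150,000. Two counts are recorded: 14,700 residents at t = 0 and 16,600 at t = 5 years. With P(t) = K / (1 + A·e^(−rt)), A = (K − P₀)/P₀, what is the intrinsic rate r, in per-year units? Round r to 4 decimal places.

r ≈ 0.0271 per year

A = (150000 − 14700)/14700 = 9.20408
16600 = 150000/(1 + 9.20408·e^(−r·5)) → e^(−5r) = (9.03614 − 1)/9.20408 = 0.873107
r = −ln(0.873107)/5 = 0.1357/5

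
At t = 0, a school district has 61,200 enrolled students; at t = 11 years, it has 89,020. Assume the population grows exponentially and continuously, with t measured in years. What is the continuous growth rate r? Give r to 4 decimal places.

r ≈ 0.0341 per year

89020 = 61200 · e^(r·11)
e^(11r) = 89020/61200 = 1.45458
r = ln(1.45458) / 11 = 0.37471 / 11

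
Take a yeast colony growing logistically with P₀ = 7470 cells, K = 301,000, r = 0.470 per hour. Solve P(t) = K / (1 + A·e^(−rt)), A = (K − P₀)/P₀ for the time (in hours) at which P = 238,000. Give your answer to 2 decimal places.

t ≈ 10.64 hours

A = (301000 − 7470)/7470 = 39.29451
238000 = 301000/(1 + 39.29451·e^(−0.47t)) → 1 + 39.29451·e^(−0.47t) = 1.26471
e^(−0.47t) = 0.006736 → t = ln(148.44593)/0.47 = 5.00022/0.47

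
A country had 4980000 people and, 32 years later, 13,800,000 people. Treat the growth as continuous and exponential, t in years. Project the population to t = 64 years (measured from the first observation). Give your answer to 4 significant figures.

≈ 38,240,000 people

r = ln(13800000/4980000) / 32 ≈ 0.031851 per year
P(64) = 4980000 · e^(0.031851·64) = 4980000 · 7.67891 ≈ 38240963.86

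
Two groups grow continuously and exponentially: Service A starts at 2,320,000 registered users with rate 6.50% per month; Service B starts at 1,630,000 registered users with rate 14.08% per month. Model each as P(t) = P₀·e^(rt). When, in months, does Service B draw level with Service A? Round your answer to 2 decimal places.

2320000·e^(0.065t) = 1630000·e^(0.1408t)
2320000/1630000 = e^((0.1408 − 0.065)t) → ln(1.42331) = 0.0758·t
t = 0.35299 / 0.0758

t ≈ 4.66 months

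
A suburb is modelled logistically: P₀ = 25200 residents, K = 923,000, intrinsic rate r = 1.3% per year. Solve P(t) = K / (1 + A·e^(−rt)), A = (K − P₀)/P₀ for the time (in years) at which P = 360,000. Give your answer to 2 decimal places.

A = (923000 − 25200)/25200 = 35.62698
360000 = 923000/(1 + 35.62698·e^(−0.013t)) → 1 + 35.62698·e^(−0.013t) = 2.56389
e^(−0.013t) = 0.043896 → t = ln(22.78102)/0.013 = 3.12593/0.013

t ≈ 240.46 years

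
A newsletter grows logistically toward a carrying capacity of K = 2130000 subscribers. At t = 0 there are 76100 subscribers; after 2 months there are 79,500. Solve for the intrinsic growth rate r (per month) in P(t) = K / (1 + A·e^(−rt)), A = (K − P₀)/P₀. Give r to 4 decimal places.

r ≈ 0.0227 per month

A = (2130000 − 76100)/76100 = 26.98949
79500 = 2130000/(1 + 26.98949·e^(−r·2)) → e^(−2r) = (26.79245 − 1)/26.98949 = 0.955648
r = −ln(0.955648)/2 = 0.04537/2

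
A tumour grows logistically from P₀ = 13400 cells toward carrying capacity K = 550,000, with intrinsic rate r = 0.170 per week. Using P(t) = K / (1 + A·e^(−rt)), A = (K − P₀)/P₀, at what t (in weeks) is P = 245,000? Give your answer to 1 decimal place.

A = (550000 − 13400)/13400 = 40.04478
245000 = 550000/(1 + 40.04478·e^(−0.17t)) → 1 + 40.04478·e^(−0.17t) = 2.2449
e^(−0.17t) = 0.031088 → t = ln(32.16712)/0.17 = 3.47094/0.17

t ≈ 20.4 weeks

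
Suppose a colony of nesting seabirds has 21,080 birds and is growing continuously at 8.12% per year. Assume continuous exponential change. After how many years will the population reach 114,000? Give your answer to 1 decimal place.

114000 = 21080 · e^(0.0812·t)
t = ln(114000/21080) / 0.0812 = ln(5.40797) / 0.0812 = 1.68787 / 0.0812

t ≈ 20.8 years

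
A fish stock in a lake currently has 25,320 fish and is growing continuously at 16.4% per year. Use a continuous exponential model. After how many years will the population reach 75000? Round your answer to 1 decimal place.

75000 = 25320 · e^(0.164·t)
t = ln(75000/25320) / 0.164 = ln(2.96209) / 0.164 = 1.08589 / 0.164

t ≈ 6.6 years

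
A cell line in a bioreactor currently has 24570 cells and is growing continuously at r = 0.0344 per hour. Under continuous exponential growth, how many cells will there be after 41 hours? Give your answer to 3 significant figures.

≈ 101,000 cells

P(41) = 24570 · e^(0.0344·41) = 24570 · e^(1.4104)
= 24570 · 4.09759 ≈ 100677.89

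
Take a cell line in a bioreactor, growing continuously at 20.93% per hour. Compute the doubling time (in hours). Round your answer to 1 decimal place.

doubling time ≈ 3.3 hours

doubling time = ln(2) / |r| = 0.69315 / 0.2093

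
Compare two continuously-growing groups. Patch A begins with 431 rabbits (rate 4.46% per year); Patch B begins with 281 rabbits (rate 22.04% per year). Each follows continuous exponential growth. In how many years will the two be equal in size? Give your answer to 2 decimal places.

t ≈ 2.43 years

431·e^(0.0446t) = 281·e^(0.2204t)
431/281 = e^((0.2204 − 0.0446)t) → ln(1.53381) = 0.1758·t
t = 0.42775 / 0.1758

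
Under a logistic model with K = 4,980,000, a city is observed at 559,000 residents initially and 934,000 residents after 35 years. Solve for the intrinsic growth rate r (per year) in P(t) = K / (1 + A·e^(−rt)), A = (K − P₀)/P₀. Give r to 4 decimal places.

r ≈ 0.0172 per year

A = (4980000 − 559000)/559000 = 7.90877
934000 = 4980000/(1 + 7.90877·e^(−r·35)) → e^(−35r) = (5.33191 − 1)/7.90877 = 0.547735
r = −ln(0.547735)/35 = 0.60196/35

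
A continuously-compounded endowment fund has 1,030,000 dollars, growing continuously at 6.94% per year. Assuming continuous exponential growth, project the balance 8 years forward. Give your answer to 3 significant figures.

P(8) = 1030000 · e^(0.0694·8) = 1030000 · e^(0.5552)
= 1030000 · 1.74229 ≈ 1794558.09

≈ 1,790,000 dollars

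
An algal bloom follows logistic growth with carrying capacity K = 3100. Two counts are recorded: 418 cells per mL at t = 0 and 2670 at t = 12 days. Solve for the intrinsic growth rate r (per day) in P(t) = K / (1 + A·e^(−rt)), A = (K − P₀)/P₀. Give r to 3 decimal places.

r ≈ 0.307 per day

A = (3100 − 418)/418 = 6.41627
2670 = 3100/(1 + 6.41627·e^(−r·12)) → e^(−12r) = (1.16105 − 1)/6.41627 = 0.0251
r = −ln(0.0251)/12 = 3.68489/12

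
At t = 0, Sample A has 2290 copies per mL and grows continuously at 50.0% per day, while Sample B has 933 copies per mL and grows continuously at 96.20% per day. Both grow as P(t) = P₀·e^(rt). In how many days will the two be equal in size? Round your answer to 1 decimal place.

2290·e^(0.5t) = 933·e^(0.962t)
2290/933 = e^((0.962 − 0.5)t) → ln(2.45445) = 0.462·t
t = 0.8979 / 0.462

t ≈ 1.9 days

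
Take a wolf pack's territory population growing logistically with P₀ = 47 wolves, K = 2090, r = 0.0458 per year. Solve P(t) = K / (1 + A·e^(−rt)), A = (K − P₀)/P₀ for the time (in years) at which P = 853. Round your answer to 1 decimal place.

t ≈ 74.2 years

A = (2090 − 47)/47 = 43.46809
853 = 2090/(1 + 43.46809·e^(−0.0458t)) → 1 + 43.46809·e^(−0.0458t) = 2.45018
e^(−0.0458t) = 0.033362 → t = ln(29.97435)/0.0458 = 3.40034/0.0458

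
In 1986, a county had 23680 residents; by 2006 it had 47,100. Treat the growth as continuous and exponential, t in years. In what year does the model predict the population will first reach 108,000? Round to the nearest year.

r = ln(47100/23680) / 20 = 0.68764/20 ≈ 0.034382 per year
t = ln(108000/23680) / r = 1.5175/0.034382 ≈ 44.14 years after 1986

year 2030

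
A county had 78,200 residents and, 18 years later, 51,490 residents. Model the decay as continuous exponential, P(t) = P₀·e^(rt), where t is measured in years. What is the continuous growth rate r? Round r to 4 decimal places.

51490 = 78200 · e^(r·18)
e^(18r) = 51490/78200 = 0.65844
r = ln(0.65844) / 18 = -0.41788 / 18

r ≈ -0.0232 per year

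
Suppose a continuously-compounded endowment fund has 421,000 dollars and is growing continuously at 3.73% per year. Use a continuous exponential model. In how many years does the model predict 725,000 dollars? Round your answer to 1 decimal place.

725000 = 421000 · e^(0.0373·t)
t = ln(725000/421000) / 0.0373 = ln(1.72209) / 0.0373 = 0.54354 / 0.0373

t ≈ 14.6 years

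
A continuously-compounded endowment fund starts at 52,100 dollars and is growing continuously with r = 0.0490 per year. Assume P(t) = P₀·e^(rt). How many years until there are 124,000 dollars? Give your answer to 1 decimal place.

124000 = 52100 · e^(0.049·t)
t = ln(124000/52100) / 0.049 = ln(2.38004) / 0.049 = 0.86712 / 0.049

t ≈ 17.7 years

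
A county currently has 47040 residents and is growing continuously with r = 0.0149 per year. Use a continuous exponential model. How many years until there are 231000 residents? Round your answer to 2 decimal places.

231000 = 47040 · e^(0.0149·t)
t = ln(231000/47040) / 0.0149 = ln(4.91071) / 0.0149 = 1.59142 / 0.0149

t ≈ 106.81 years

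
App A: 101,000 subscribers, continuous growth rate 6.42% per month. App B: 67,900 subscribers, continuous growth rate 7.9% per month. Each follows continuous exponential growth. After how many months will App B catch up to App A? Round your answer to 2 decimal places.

101000·e^(0.0642t) = 67900·e^(0.079t)
101000/67900 = e^((0.079 − 0.0642)t) → ln(1.48748) = 0.0148·t
t = 0.39708 / 0.0148

t ≈ 26.83 months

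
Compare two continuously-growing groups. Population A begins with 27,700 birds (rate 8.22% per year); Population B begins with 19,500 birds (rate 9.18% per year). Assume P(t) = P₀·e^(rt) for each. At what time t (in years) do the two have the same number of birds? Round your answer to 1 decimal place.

t ≈ 36.6 years

27700·e^(0.0822t) = 19500·e^(0.0918t)
27700/19500 = e^((0.0918 − 0.0822)t) → ln(1.42051) = 0.0096·t
t = 0.35102 / 0.0096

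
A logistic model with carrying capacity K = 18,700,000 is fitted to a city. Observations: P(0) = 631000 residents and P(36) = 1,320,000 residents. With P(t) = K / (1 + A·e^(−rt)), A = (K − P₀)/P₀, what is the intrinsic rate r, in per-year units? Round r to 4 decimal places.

r ≈ 0.0216 per year

A = (18700000 − 631000)/631000 = 28.6355
1320000 = 18700000/(1 + 28.6355·e^(−r·36)) → e^(−36r) = (14.16667 − 1)/28.6355 = 0.459802
r = −ln(0.459802)/36 = 0.77696/36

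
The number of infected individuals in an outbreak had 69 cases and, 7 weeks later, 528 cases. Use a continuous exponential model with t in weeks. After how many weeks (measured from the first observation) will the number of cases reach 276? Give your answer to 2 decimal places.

r = ln(528/69) / 7 ≈ 0.290713 per week
t = ln(276/69) / r = 1.38629 / 0.290713 ≈ 4.769

t ≈ 4.77 weeks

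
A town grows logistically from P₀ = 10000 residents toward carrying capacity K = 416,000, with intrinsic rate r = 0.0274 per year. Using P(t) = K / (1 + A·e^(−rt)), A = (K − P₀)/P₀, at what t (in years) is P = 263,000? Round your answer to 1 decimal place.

A = (416000 − 10000)/10000 = 40.6
263000 = 416000/(1 + 40.6·e^(−0.0274t)) → 1 + 40.6·e^(−0.0274t) = 1.58175
e^(−0.0274t) = 0.014329 → t = ln(69.78954)/0.0274 = 4.24548/0.0274

t ≈ 154.9 years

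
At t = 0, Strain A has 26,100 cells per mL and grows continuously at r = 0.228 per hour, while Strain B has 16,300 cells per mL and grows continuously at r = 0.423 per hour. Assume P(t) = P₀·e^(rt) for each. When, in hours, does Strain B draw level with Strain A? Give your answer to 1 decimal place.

26100·e^(0.228t) = 16300·e^(0.423t)
26100/16300 = e^((0.423 − 0.228)t) → ln(1.60123) = 0.195·t
t = 0.47077 / 0.195

t ≈ 2.4 hours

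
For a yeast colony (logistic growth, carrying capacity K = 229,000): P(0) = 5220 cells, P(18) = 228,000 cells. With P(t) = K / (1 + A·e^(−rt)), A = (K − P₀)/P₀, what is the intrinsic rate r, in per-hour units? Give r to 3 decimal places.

r ≈ 0.510 per hour

A = (229000 − 5220)/5220 = 42.86973
228000 = 229000/(1 + 42.86973·e^(−r·18)) → e^(−18r) = (1.00439 − 1)/42.86973 = 0.000102
r = −ln(0.000102)/18 = 9.18751/18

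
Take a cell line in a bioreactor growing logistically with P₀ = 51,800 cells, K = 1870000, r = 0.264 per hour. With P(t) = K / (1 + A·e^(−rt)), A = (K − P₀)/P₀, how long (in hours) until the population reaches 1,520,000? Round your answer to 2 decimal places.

t ≈ 19.04 hours

A = (1870000 − 51800)/51800 = 35.10039
1520000 = 1870000/(1 + 35.10039·e^(−0.264t)) → 1 + 35.10039·e^(−0.264t) = 1.23026
e^(−0.264t) = 0.00656 → t = ln(152.43596)/0.264 = 5.02674/0.264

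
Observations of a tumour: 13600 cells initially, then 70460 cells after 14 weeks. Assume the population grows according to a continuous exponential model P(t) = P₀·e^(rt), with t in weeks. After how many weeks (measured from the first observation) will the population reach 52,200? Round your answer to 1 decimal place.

r = ln(70460/13600) / 14 ≈ 0.117498 per week
t = ln(52200/13600) / r = 1.34501 / 0.117498 ≈ 11.447

t ≈ 11.4 weeks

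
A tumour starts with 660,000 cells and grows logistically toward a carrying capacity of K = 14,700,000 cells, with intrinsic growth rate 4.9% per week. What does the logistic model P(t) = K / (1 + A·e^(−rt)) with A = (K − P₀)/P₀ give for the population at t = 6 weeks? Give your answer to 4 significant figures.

≈ 872,200 cells

A = (14700000 − 660000)/660000 = 21.27273
P(6) = 14700000 / (1 + 21.27273·e^(−0.049·6)) = 14700000 / (1 + 21.27273·0.745276)
= 14700000 / 16.85406 ≈ 872193.22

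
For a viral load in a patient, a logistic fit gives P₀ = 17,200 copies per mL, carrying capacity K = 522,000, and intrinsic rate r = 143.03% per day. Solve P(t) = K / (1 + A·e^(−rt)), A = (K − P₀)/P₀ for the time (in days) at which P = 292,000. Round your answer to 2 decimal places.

t ≈ 2.53 days

A = (522000 − 17200)/17200 = 29.34884
292000 = 522000/(1 + 29.34884·e^(−1.4303t)) → 1 + 29.34884·e^(−1.4303t) = 1.78767
e^(−1.4303t) = 0.026838 → t = ln(37.26026)/1.4303 = 3.61793/1.4303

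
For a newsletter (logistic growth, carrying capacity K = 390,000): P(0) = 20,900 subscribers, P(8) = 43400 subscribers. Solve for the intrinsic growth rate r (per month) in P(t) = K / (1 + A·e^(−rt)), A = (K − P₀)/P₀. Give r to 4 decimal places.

A = (390000 − 20900)/20900 = 17.66029
43400 = 390000/(1 + 17.66029·e^(−r·8)) → e^(−8r) = (8.98618 − 1)/17.66029 = 0.452211
r = −ln(0.452211)/8 = 0.79361/8

r ≈ 0.0992 per month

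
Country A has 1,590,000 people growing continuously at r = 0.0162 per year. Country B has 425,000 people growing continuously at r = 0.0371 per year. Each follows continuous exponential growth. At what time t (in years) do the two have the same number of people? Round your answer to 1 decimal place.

1590000·e^(0.0162t) = 425000·e^(0.0371t)
1590000/425000 = e^((0.0371 − 0.0162)t) → ln(3.74118) = 0.0209·t
t = 1.3194 / 0.0209

t ≈ 63.1 years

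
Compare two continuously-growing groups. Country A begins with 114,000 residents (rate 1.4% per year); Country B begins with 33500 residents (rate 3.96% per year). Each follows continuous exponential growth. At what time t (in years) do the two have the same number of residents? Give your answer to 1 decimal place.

114000·e^(0.014t) = 33500·e^(0.0396t)
114000/33500 = e^((0.0396 − 0.014)t) → ln(3.40299) = 0.0256·t
t = 1.22465 / 0.0256

t ≈ 47.8 years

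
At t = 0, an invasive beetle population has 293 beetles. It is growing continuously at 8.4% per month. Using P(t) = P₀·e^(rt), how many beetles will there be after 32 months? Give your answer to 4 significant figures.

P(32) = 293 · e^(0.084·32) = 293 · e^(2.688)
= 293 · 14.70224 ≈ 4307.76

≈ 4,308 beetles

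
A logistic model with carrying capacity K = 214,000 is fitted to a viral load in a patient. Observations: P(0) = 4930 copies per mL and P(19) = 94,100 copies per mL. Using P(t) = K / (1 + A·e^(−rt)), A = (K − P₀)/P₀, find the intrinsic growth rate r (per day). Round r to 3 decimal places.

A = (214000 − 4930)/4930 = 42.40771
94100 = 214000/(1 + 42.40771·e^(−r·19)) → e^(−19r) = (2.27418 − 1)/42.40771 = 0.030046
r = −ln(0.030046)/19 = 3.50503/19

r ≈ 0.184 per day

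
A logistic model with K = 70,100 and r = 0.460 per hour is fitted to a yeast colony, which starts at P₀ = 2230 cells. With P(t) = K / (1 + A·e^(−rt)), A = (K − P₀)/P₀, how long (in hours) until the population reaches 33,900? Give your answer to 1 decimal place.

t ≈ 7.3 hours

A = (70100 − 2230)/2230 = 30.43498
33900 = 70100/(1 + 30.43498·e^(−0.46t)) → 1 + 30.43498·e^(−0.46t) = 2.06785
e^(−0.46t) = 0.035086 → t = ln(28.50126)/0.46 = 3.34995/0.46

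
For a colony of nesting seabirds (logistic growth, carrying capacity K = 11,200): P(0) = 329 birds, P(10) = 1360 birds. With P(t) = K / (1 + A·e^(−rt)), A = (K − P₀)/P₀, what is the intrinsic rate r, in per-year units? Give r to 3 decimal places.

A = (11200 − 329)/329 = 33.04255
1360 = 11200/(1 + 33.04255·e^(−r·10)) → e^(−10r) = (8.23529 − 1)/33.04255 = 0.218969
r = −ln(0.218969)/10 = 1.51883/10

r ≈ 0.152 per year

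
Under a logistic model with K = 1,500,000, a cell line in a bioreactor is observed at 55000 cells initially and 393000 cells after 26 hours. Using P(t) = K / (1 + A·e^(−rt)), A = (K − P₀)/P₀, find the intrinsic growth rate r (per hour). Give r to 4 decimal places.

A = (1500000 − 55000)/55000 = 26.27273
393000 = 1500000/(1 + 26.27273·e^(−r·26)) → e^(−26r) = (3.81679 − 1)/26.27273 = 0.107214
r = −ln(0.107214)/26 = 2.23293/26

r ≈ 0.0859 per hour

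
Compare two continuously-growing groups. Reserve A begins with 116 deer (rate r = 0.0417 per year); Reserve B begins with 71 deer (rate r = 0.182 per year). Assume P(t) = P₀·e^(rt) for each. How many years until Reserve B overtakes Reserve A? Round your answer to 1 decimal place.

116·e^(0.0417t) = 71·e^(0.182t)
116/71 = e^((0.182 − 0.0417)t) → ln(1.6338) = 0.1403·t
t = 0.49091 / 0.1403

t ≈ 3.5 years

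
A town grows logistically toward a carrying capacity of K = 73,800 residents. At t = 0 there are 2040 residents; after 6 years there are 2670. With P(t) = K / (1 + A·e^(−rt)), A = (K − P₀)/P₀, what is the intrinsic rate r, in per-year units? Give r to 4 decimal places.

r ≈ 0.0463 per year

A = (73800 − 2040)/2040 = 35.17647
2670 = 73800/(1 + 35.17647·e^(−r·6)) → e^(−6r) = (27.64045 − 1)/35.17647 = 0.757337
r = −ln(0.757337)/6 = 0.27795/6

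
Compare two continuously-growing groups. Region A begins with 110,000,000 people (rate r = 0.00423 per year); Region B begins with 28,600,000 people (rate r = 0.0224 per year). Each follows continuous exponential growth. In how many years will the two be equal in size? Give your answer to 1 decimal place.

t ≈ 74.1 years

110000000·e^(0.00423t) = 28600000·e^(0.0224t)
110000000/28600000 = e^((0.0224 − 0.00423)t) → ln(3.84615) = 0.01817·t
t = 1.34707 / 0.01817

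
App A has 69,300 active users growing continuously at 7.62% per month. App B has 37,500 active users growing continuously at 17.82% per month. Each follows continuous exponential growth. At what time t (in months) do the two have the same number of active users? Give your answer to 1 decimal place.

t ≈ 6.0 months

69300·e^(0.0762t) = 37500·e^(0.1782t)
69300/37500 = e^((0.1782 − 0.0762)t) → ln(1.848) = 0.102·t
t = 0.6141 / 0.102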